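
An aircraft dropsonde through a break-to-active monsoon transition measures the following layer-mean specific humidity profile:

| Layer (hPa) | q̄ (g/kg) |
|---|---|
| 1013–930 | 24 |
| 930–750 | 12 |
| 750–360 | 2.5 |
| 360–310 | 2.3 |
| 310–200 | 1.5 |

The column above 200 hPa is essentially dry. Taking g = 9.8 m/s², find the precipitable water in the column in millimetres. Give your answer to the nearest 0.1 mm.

Precipitable water is the column-integrated vapour mass per unit area: PW = (1/g) Σ q̄ Δp, with q in kg/kg and Δp in Pa (1 kg/m² of water = 1 mm).
Layer 1013–930 hPa: Δp = 83 hPa = 8300 Pa, q̄ = 0.024 kg/kg → 0.024 × 8300 / 9.8 = 20.33 mm
Layer 930–750 hPa: Δp = 180 hPa = 18000 Pa, q̄ = 0.012 kg/kg → 0.012 × 18000 / 9.8 = 22.04 mm
Layer 750–360 hPa: Δp = 390 hPa = 39000 Pa, q̄ = 0.0025 kg/kg → 0.0025 × 39000 / 9.8 = 9.95 mm
Layer 360–310 hPa: Δp = 50 hPa = 5000 Pa, q̄ = 0.0023 kg/kg → 0.0023 × 5000 / 9.8 = 1.17 mm
Layer 310–200 hPa: Δp = 110 hPa = 11000 Pa, q̄ = 0.0015 kg/kg → 0.0015 × 11000 / 9.8 = 1.68 mm
PW = 20.33 + 22.04 + 9.95 + 1.17 + 1.68 = 55.17 ≈ 55.2 mm.

PW ≈ 55.2 mm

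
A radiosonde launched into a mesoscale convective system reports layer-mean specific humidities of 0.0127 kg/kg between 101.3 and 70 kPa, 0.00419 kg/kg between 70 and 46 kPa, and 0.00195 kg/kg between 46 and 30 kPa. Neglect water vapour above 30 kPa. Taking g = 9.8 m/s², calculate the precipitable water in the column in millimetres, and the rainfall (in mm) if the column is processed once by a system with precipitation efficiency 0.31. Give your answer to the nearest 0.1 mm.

Precipitable water is the column-integrated vapour mass per unit area: PW = (1/g) Σ q̄ Δp, with q in kg/kg and Δp in Pa (1 kg/m² of water = 1 mm).
Layer 101.3–70 kPa: Δp = 313 hPa = 31300 Pa, q̄ = 0.0127 kg/kg → 0.0127 × 31300 / 9.8 = 40.56 mm
Layer 70–46 kPa: Δp = 240 hPa = 24000 Pa, q̄ = 0.00419 kg/kg → 0.00419 × 24000 / 9.8 = 10.26 mm
Layer 46–30 kPa: Δp = 160 hPa = 16000 Pa, q̄ = 0.00195 kg/kg → 0.00195 × 16000 / 9.8 = 3.18 mm
PW = 40.56 + 10.26 + 3.18 = 54.00 ≈ 54.0 mm.
Rainfall = ε × PW = 0.31 × 54.0 = 16.7 mm.

PW ≈ 54.0 mm; rainfall ≈ 16.7 mm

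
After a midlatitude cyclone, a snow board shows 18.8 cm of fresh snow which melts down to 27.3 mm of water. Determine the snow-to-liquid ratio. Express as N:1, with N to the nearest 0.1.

ratio ≈ 6.9

Ratio = snow depth / SWE = 188 mm / 27.3 mm = 6.9, i.e. 6.9:1.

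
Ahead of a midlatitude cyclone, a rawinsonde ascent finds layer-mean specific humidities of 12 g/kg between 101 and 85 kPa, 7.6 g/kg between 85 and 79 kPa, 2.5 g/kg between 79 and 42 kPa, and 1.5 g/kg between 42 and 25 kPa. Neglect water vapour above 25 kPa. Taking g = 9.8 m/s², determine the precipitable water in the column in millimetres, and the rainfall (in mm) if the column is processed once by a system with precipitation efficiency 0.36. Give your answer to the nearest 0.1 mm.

Precipitable water is the column-integrated vapour mass per unit area: PW = (1/g) Σ q̄ Δp, with q in kg/kg and Δp in Pa (1 kg/m² of water = 1 mm).
Layer 101–85 kPa: Δp = 160 hPa = 16000 Pa, q̄ = 0.012 kg/kg → 0.012 × 16000 / 9.8 = 19.59 mm
Layer 85–79 kPa: Δp = 60 hPa = 6000 Pa, q̄ = 0.0076 kg/kg → 0.0076 × 6000 / 9.8 = 4.65 mm
Layer 79–42 kPa: Δp = 370 hPa = 37000 Pa, q̄ = 0.0025 kg/kg → 0.0025 × 37000 / 9.8 = 9.44 mm
Layer 42–25 kPa: Δp = 170 hPa = 17000 Pa, q̄ = 0.0015 kg/kg → 0.0015 × 17000 / 9.8 = 2.60 mm
PW = 19.59 + 4.65 + 9.44 + 2.60 = 36.28 ≈ 36.3 mm.
Rainfall = ε × PW = 0.36 × 36.3 = 13.1 mm.

PW ≈ 36.3 mm; rainfall ≈ 13.1 mm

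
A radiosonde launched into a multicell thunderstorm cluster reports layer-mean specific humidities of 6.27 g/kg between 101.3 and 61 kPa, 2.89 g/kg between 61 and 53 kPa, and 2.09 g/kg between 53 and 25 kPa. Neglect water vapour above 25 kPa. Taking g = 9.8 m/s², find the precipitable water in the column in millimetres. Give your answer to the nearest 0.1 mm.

Precipitable water is the column-integrated vapour mass per unit area: PW = (1/g) Σ q̄ Δp, with q in kg/kg and Δp in Pa (1 kg/m² of water = 1 mm).
Layer 101.3–61 kPa: Δp = 403 hPa = 40300 Pa, q̄ = 0.00627 kg/kg → 0.00627 × 40300 / 9.8 = 25.78 mm
Layer 61–53 kPa: Δp = 80 hPa = 8000 Pa, q̄ = 0.00289 kg/kg → 0.00289 × 8000 / 9.8 = 2.36 mm
Layer 53–25 kPa: Δp = 280 hPa = 28000 Pa, q̄ = 0.00209 kg/kg → 0.00209 × 28000 / 9.8 = 5.97 mm
PW = 25.78 + 2.36 + 5.97 = 34.11 ≈ 34.1 mm.

PW ≈ 34.1 mm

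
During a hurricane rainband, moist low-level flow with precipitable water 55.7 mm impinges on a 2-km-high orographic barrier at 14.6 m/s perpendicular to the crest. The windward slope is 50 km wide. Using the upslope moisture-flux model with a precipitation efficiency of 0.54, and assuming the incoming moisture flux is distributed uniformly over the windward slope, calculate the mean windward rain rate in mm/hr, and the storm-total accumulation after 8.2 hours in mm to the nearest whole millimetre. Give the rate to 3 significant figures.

Incoming column moisture flux per unit ridge length: F = V × PW = 14.6 × 55.7 = 813.22 mm·m/s.
Spread over the 50 km slope with efficiency ε = 0.54: R = ε·F/W = 0.54 × 813.22 / 50000 m = 8.783e-03 mm/s.
R = 8.783e-03 × 3600 = 31.6 mm/hr.
Over 8.2 h: total = 31.6 × 8.2 = 259.12 ≈ 259 mm.

R ≈ 31.6 mm/hr; total ≈ 259 mm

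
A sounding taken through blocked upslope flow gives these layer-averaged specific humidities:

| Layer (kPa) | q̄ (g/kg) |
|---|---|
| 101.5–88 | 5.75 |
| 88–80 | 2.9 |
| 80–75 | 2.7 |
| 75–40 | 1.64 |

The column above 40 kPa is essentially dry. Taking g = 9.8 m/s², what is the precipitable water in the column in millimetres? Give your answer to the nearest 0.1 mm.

PW ≈ 17.5 mm

Precipitable water is the column-integrated vapour mass per unit area: PW = (1/g) Σ q̄ Δp, with q in kg/kg and Δp in Pa (1 kg/m² of water = 1 mm).
Layer 101.5–88 kPa: Δp = 135 hPa = 13500 Pa, q̄ = 0.00575 kg/kg → 0.00575 × 13500 / 9.8 = 7.92 mm
Layer 88–80 kPa: Δp = 80 hPa = 8000 Pa, q̄ = 0.0029 kg/kg → 0.0029 × 8000 / 9.8 = 2.37 mm
Layer 80–75 kPa: Δp = 50 hPa = 5000 Pa, q̄ = 0.0027 kg/kg → 0.0027 × 5000 / 9.8 = 1.38 mm
Layer 75–40 kPa: Δp = 350 hPa = 35000 Pa, q̄ = 0.00164 kg/kg → 0.00164 × 35000 / 9.8 = 5.86 mm
PW = 7.92 + 2.37 + 1.38 + 5.86 = 17.53 ≈ 17.5 mm.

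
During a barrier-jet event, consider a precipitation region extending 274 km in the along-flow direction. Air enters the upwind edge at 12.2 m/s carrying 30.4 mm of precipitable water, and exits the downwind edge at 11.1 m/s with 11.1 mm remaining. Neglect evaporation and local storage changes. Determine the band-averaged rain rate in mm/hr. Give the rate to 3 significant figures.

R ≈ 3.25 mm/hr

Column moisture flux per unit crosswind length is F = V × PW.
Inflow: F_in = 12.2 × 30.4 = 370.88 mm·m/s
Outflow: F_out = 11.1 × 11.1 = 123.21 mm·m/s
Steady-state rate R = (F_in − F_out)/L = (370.88 − 123.21) / 274000 m = 9.039e-04 mm/s.
R = 9.039e-04 × 3600 = 3.25 mm/hr.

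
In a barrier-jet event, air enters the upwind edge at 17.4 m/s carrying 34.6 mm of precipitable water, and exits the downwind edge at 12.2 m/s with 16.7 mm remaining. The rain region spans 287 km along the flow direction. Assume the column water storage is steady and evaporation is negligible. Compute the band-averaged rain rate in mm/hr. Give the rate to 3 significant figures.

Column moisture flux per unit crosswind length is F = V × PW.
Inflow: F_in = 17.4 × 34.6 = 602.04 mm·m/s
Outflow: F_out = 12.2 × 16.7 = 203.74 mm·m/s
Steady-state rate R = (F_in − F_out)/L = (602.04 − 203.74) / 287000 m = 1.388e-03 mm/s.
R = 1.388e-03 × 3600 = 5.00 mm/hr.

R ≈ 5.00 mm/hr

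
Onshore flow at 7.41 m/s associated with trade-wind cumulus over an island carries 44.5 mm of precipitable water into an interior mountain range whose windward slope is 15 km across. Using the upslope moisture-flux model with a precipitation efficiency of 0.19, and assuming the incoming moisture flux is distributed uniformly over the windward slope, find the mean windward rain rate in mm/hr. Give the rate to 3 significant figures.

R ≈ 15.0 mm/hr

Incoming column moisture flux per unit ridge length: F = V × PW = 7.41 × 44.5 = 329.745 mm·m/s.
Spread over the 15 km slope with efficiency ε = 0.19: R = ε·F/W = 0.19 × 329.745 / 15000 m = 4.177e-03 mm/s.
R = 4.177e-03 × 3600 = 15.0 mm/hr.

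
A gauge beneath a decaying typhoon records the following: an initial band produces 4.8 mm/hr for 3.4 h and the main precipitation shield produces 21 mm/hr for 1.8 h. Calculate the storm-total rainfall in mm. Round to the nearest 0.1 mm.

total ≈ 54.1 mm

Total = Σ Rᵢ Δtᵢ = 4.8 × 3.4 + 21 × 1.8
      = 16.32 + 37.8 = 54.1 mm.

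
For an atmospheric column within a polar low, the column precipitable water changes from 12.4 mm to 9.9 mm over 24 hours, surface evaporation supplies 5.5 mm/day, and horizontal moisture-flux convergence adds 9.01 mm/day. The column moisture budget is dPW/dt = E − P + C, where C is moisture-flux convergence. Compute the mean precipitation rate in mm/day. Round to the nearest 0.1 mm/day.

P ≈ 17.0 mm/day

dPW/dt = (9.9 − 12.4) mm / (24/24 day) = -2.500 mm/day.
P = E + C − dPW/dt = 5.5 + (9.01) − (-2.500) = 17.0 mm/day.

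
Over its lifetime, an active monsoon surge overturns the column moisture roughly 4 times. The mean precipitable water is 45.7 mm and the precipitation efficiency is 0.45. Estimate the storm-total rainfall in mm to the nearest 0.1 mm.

rainfall ≈ 82.3 mm

Each cycle deposits ε × PW = 0.45 × 45.7 = 20.565 mm.
Over 4 cycles: 4 × 20.565 = 82.3 mm.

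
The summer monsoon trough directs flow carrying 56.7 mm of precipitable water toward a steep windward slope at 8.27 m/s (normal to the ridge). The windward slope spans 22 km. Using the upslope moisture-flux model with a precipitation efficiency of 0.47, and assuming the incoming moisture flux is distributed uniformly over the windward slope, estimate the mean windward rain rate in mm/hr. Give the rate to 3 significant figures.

R ≈ 36.1 mm/hr

Incoming column moisture flux per unit ridge length: F = V × PW = 8.27 × 56.7 = 468.909 mm·m/s.
Spread over the 22 km slope with efficiency ε = 0.47: R = ε·F/W = 0.47 × 468.909 / 22000 m = 1.002e-02 mm/s.
R = 1.002e-02 × 3600 = 36.1 mm/hr.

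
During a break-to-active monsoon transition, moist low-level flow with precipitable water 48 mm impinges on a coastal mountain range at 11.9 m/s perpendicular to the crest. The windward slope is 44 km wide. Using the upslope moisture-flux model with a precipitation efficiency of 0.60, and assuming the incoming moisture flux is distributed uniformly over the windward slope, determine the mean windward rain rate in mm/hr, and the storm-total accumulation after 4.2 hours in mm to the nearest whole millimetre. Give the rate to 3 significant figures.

R ≈ 28.0 mm/hr; total ≈ 118 mm

Incoming column moisture flux per unit ridge length: F = V × PW = 11.9 × 48 = 571.2 mm·m/s.
Spread over the 44 km slope with efficiency ε = 0.60: R = ε·F/W = 0.60 × 571.2 / 44000 m = 7.789e-03 mm/s.
R = 7.789e-03 × 3600 = 28.0 mm/hr.
Over 4.2 h: total = 28.0 × 4.2 = 117.6 ≈ 118 mm.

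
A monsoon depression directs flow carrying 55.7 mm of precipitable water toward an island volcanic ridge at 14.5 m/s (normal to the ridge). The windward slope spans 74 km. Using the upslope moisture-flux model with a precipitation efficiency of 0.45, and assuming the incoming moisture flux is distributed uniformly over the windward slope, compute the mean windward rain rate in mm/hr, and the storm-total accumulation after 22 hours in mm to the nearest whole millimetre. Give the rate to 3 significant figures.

R ≈ 17.7 mm/hr; total ≈ 389 mm

Incoming column moisture flux per unit ridge length: F = V × PW = 14.5 × 55.7 = 807.65 mm·m/s.
Spread over the 74 km slope with efficiency ε = 0.45: R = ε·F/W = 0.45 × 807.65 / 74000 m = 4.911e-03 mm/s.
R = 4.911e-03 × 3600 = 17.7 mm/hr.
Over 22 h: total = 17.7 × 22 = 389.4 ≈ 389 mm.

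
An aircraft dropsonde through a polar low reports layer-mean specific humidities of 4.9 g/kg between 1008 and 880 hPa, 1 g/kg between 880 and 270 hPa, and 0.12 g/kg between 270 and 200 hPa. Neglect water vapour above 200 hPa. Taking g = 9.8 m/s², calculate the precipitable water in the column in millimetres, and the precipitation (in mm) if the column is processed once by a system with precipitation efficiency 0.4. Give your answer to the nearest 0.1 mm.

PW ≈ 12.7 mm; precipitation ≈ 5.1 mm

Precipitable water is the column-integrated vapour mass per unit area: PW = (1/g) Σ q̄ Δp, with q in kg/kg and Δp in Pa (1 kg/m² of water = 1 mm).
Layer 1008–880 hPa: Δp = 128 hPa = 12800 Pa, q̄ = 0.0049 kg/kg → 0.0049 × 12800 / 9.8 = 6.40 mm
Layer 880–270 hPa: Δp = 610 hPa = 61000 Pa, q̄ = 0.001 kg/kg → 0.001 × 61000 / 9.8 = 6.22 mm
Layer 270–200 hPa: Δp = 70 hPa = 7000 Pa, q̄ = 0.00012 kg/kg → 0.00012 × 7000 / 9.8 = 0.09 mm
PW = 6.40 + 6.22 + 0.09 = 12.71 ≈ 12.7 mm.
Precipitation = ε × PW = 0.4 × 12.7 = 5.1 mm.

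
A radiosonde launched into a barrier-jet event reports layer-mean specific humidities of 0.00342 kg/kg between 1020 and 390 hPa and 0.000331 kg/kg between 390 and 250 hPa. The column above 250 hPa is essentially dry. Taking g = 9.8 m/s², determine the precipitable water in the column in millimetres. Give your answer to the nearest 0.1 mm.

PW ≈ 22.5 mm

Precipitable water is the column-integrated vapour mass per unit area: PW = (1/g) Σ q̄ Δp, with q in kg/kg and Δp in Pa (1 kg/m² of water = 1 mm).
Layer 1020–390 hPa: Δp = 630 hPa = 63000 Pa, q̄ = 0.00342 kg/kg → 0.00342 × 63000 / 9.8 = 21.99 mm
Layer 390–250 hPa: Δp = 140 hPa = 14000 Pa, q̄ = 0.000331 kg/kg → 0.000331 × 14000 / 9.8 = 0.47 mm
PW = 21.99 + 0.47 = 22.46 ≈ 22.5 mm.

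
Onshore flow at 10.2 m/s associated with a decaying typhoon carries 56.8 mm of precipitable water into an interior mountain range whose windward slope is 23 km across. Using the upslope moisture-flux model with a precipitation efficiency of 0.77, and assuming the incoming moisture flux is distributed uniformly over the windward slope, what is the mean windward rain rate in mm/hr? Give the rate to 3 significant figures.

Incoming column moisture flux per unit ridge length: F = V × PW = 10.2 × 56.8 = 579.36 mm·m/s.
Spread over the 23 km slope with efficiency ε = 0.77: R = ε·F/W = 0.77 × 579.36 / 23000 m = 1.940e-02 mm/s.
R = 1.940e-02 × 3600 = 69.8 mm/hr.

R ≈ 69.8 mm/hr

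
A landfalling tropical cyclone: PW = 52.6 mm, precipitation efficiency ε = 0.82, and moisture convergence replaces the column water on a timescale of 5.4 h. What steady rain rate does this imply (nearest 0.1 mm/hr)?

Each overturning extracts ε × PW = 0.82 × 52.6 = 43.132 mm.
Rate = ε·PW / τ = 43.132 / 5.4 h = 8.0 mm/hr.

R ≈ 8.0 mm/hr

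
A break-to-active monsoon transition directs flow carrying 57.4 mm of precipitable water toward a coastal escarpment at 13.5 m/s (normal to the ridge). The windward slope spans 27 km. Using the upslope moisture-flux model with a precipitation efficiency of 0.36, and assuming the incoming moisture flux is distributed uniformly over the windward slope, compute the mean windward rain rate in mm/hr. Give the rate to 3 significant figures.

Incoming column moisture flux per unit ridge length: F = V × PW = 13.5 × 57.4 = 774.9 mm·m/s.
Spread over the 27 km slope with efficiency ε = 0.36: R = ε·F/W = 0.36 × 774.9 / 27000 m = 1.033e-02 mm/s.
R = 1.033e-02 × 3600 = 37.2 mm/hr.

R ≈ 37.2 mm/hr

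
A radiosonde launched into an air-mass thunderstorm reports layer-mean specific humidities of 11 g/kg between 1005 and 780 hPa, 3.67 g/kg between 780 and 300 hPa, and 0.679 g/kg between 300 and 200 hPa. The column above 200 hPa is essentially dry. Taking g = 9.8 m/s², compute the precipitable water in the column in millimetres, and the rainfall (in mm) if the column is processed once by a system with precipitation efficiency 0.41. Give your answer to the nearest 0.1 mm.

PW ≈ 43.9 mm; rainfall ≈ 18.0 mm

Precipitable water is the column-integrated vapour mass per unit area: PW = (1/g) Σ q̄ Δp, with q in kg/kg and Δp in Pa (1 kg/m² of water = 1 mm).
Layer 1005–780 hPa: Δp = 225 hPa = 22500 Pa, q̄ = 0.011 kg/kg → 0.011 × 22500 / 9.8 = 25.26 mm
Layer 780–300 hPa: Δp = 480 hPa = 48000 Pa, q̄ = 0.00367 kg/kg → 0.00367 × 48000 / 9.8 = 17.98 mm
Layer 300–200 hPa: Δp = 100 hPa = 10000 Pa, q̄ = 0.000679 kg/kg → 0.000679 × 10000 / 9.8 = 0.69 mm
PW = 25.26 + 17.98 + 0.69 = 43.93 ≈ 43.9 mm.
Rainfall = ε × PW = 0.41 × 43.9 = 18.0 mm.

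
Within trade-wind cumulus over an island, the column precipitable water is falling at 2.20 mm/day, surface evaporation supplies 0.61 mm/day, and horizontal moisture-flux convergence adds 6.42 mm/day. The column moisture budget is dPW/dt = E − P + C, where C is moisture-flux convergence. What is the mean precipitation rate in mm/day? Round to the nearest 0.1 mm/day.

P ≈ 9.2 mm/day

dPW/dt = -2.20 mm/day.
P = E + C − dPW/dt = 0.61 + (6.42) − (-2.20) = 9.2 mm/day.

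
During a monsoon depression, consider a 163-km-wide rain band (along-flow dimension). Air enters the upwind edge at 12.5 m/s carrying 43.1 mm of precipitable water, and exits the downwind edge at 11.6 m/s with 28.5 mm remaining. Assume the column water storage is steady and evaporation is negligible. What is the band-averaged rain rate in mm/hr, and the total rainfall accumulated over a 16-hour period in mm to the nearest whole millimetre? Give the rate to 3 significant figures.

Column moisture flux per unit crosswind length is F = V × PW.
Inflow: F_in = 12.5 × 43.1 = 538.75 mm·m/s
Outflow: F_out = 11.6 × 28.5 = 330.6 mm·m/s
Steady-state rate R = (F_in − F_out)/L = (538.75 − 330.6) / 163000 m = 1.277e-03 mm/s.
R = 1.277e-03 × 3600 = 4.60 mm/hr.
Over 16 h: total = 4.60 × 16 = 73.6 ≈ 74 mm.

R ≈ 4.60 mm/hr; total ≈ 74 mm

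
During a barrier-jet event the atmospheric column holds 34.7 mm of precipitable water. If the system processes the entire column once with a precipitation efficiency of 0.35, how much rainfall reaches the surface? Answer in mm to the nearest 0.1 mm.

Rainfall = ε × PW = 0.35 × 34.7 = 12.1 mm.

rainfall ≈ 12.1 mm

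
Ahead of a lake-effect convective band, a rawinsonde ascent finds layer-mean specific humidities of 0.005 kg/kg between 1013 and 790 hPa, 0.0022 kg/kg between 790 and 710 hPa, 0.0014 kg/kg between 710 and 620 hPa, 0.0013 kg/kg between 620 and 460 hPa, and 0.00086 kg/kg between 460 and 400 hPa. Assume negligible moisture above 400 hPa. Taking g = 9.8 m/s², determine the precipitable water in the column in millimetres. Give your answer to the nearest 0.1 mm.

Precipitable water is the column-integrated vapour mass per unit area: PW = (1/g) Σ q̄ Δp, with q in kg/kg and Δp in Pa (1 kg/m² of water = 1 mm).
Layer 1013–790 hPa: Δp = 223 hPa = 22300 Pa, q̄ = 0.005 kg/kg → 0.005 × 22300 / 9.8 = 11.38 mm
Layer 790–710 hPa: Δp = 80 hPa = 8000 Pa, q̄ = 0.0022 kg/kg → 0.0022 × 8000 / 9.8 = 1.80 mm
Layer 710–620 hPa: Δp = 90 hPa = 9000 Pa, q̄ = 0.0014 kg/kg → 0.0014 × 9000 / 9.8 = 1.29 mm
Layer 620–460 hPa: Δp = 160 hPa = 16000 Pa, q̄ = 0.0013 kg/kg → 0.0013 × 16000 / 9.8 = 2.12 mm
Layer 460–400 hPa: Δp = 60 hPa = 6000 Pa, q̄ = 0.00086 kg/kg → 0.00086 × 6000 / 9.8 = 0.53 mm
PW = 11.38 + 1.80 + 1.29 + 2.12 + 0.53 = 17.12 ≈ 17.1 mm.

PW ≈ 17.1 mm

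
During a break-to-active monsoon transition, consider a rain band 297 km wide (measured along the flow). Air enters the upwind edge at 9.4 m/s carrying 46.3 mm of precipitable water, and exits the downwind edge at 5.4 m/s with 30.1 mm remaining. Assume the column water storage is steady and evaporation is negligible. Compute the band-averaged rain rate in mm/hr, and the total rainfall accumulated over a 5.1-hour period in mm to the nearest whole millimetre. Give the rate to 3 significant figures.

Column moisture flux per unit crosswind length is F = V × PW.
Inflow: F_in = 9.4 × 46.3 = 435.22 mm·m/s
Outflow: F_out = 5.4 × 30.1 = 162.54 mm·m/s
Steady-state rate R = (F_in − F_out)/L = (435.22 − 162.54) / 297000 m = 9.181e-04 mm/s.
R = 9.181e-04 × 3600 = 3.31 mm/hr.
Over 5.1 h: total = 3.31 × 5.1 = 16.881 ≈ 17 mm.

R ≈ 3.31 mm/hr; total ≈ 17 mm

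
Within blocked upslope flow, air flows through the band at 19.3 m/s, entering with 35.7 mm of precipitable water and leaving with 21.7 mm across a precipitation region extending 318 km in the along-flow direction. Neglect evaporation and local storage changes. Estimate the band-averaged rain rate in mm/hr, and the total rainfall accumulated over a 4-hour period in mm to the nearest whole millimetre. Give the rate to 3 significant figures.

R ≈ 3.06 mm/hr; total ≈ 12 mm

Column moisture flux per unit crosswind length is F = V × PW.
Inflow: F_in = 19.3 × 35.7 = 689.01 mm·m/s
Outflow: F_out = 19.3 × 21.7 = 418.81 mm·m/s
Steady-state rate R = (F_in − F_out)/L = (689.01 − 418.81) / 318000 m = 8.497e-04 mm/s.
R = 8.497e-04 × 3600 = 3.06 mm/hr.
Over 4 h: total = 3.06 × 4 = 12.24 ≈ 12 mm.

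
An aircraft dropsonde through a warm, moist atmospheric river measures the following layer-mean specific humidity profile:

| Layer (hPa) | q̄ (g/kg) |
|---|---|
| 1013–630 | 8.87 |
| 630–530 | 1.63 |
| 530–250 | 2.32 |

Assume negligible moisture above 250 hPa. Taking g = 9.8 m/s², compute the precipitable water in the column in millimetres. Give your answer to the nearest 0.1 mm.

Precipitable water is the column-integrated vapour mass per unit area: PW = (1/g) Σ q̄ Δp, with q in kg/kg and Δp in Pa (1 kg/m² of water = 1 mm).
Layer 1013–630 hPa: Δp = 383 hPa = 38300 Pa, q̄ = 0.00887 kg/kg → 0.00887 × 38300 / 9.8 = 34.67 mm
Layer 630–530 hPa: Δp = 100 hPa = 10000 Pa, q̄ = 0.00163 kg/kg → 0.00163 × 10000 / 9.8 = 1.66 mm
Layer 530–250 hPa: Δp = 280 hPa = 28000 Pa, q̄ = 0.00232 kg/kg → 0.00232 × 28000 / 9.8 = 6.63 mm
PW = 34.67 + 1.66 + 6.63 = 42.96 ≈ 43.0 mm.

PW ≈ 43.0 mm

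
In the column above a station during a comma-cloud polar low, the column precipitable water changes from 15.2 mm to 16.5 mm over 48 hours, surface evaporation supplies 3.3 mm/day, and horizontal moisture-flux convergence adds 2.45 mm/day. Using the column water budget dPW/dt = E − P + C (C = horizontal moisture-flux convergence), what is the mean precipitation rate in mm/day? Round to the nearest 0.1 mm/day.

dPW/dt = (16.5 − 15.2) mm / (48/24 day) = +0.650 mm/day.
P = E + C − dPW/dt = 3.3 + (2.45) − (+0.650) = 5.1 mm/day.

P ≈ 5.1 mm/day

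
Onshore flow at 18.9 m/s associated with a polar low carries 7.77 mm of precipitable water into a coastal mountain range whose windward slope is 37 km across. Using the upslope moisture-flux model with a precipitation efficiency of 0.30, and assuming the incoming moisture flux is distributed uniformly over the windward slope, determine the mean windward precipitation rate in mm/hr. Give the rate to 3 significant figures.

Incoming column moisture flux per unit ridge length: F = V × PW = 18.9 × 7.77 = 146.853 mm·m/s.
Spread over the 37 km slope with efficiency ε = 0.30: R = ε·F/W = 0.30 × 146.853 / 37000 m = 1.191e-03 mm/s.
R = 1.191e-03 × 3600 = 4.29 mm/hr.

R ≈ 4.29 mm/hr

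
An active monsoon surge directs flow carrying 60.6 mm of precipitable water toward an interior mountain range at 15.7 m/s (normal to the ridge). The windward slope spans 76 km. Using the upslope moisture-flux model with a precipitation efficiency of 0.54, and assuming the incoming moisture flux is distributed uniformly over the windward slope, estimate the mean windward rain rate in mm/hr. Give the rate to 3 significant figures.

Incoming column moisture flux per unit ridge length: F = V × PW = 15.7 × 60.6 = 951.42 mm·m/s.
Spread over the 76 km slope with efficiency ε = 0.54: R = ε·F/W = 0.54 × 951.42 / 76000 m = 6.760e-03 mm/s.
R = 6.760e-03 × 3600 = 24.3 mm/hr.

R ≈ 24.3 mm/hr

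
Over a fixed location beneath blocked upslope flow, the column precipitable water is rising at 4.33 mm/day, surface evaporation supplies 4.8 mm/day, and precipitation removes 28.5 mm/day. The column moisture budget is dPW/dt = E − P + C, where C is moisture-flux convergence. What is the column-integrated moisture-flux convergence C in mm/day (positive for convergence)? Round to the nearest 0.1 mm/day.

dPW/dt = +4.33 mm/day.
C = dPW/dt − E + P = (+4.33) − 4.8 + 28.5 = 28.0 mm/day.

C ≈ 28.0 mm/day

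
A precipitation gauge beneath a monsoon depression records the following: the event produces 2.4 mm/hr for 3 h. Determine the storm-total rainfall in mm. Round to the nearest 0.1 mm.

total ≈ 7.2 mm

Total = Σ Rᵢ Δtᵢ = 2.4 × 3
      = 7.2 = 7.2 mm.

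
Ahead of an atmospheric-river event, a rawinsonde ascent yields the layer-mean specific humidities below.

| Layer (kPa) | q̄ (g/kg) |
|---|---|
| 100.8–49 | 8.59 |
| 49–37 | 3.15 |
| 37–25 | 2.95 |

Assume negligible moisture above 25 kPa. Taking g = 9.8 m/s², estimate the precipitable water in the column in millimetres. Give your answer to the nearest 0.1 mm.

PW ≈ 52.9 mm

Precipitable water is the column-integrated vapour mass per unit area: PW = (1/g) Σ q̄ Δp, with q in kg/kg and Δp in Pa (1 kg/m² of water = 1 mm).
Layer 100.8–49 kPa: Δp = 518 hPa = 51800 Pa, q̄ = 0.00859 kg/kg → 0.00859 × 51800 / 9.8 = 45.40 mm
Layer 49–37 kPa: Δp = 120 hPa = 12000 Pa, q̄ = 0.00315 kg/kg → 0.00315 × 12000 / 9.8 = 3.86 mm
Layer 37–25 kPa: Δp = 120 hPa = 12000 Pa, q̄ = 0.00295 kg/kg → 0.00295 × 12000 / 9.8 = 3.61 mm
PW = 45.40 + 3.86 + 3.61 = 52.87 ≈ 52.9 mm.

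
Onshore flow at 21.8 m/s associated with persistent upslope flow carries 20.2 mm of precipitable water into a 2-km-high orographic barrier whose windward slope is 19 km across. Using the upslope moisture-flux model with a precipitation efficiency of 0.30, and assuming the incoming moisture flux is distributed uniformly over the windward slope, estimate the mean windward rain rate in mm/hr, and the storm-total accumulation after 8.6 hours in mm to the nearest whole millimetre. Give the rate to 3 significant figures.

R ≈ 25.0 mm/hr; total ≈ 215 mm

Incoming column moisture flux per unit ridge length: F = V × PW = 21.8 × 20.2 = 440.36 mm·m/s.
Spread over the 19 km slope with efficiency ε = 0.30: R = ε·F/W = 0.30 × 440.36 / 19000 m = 6.953e-03 mm/s.
R = 6.953e-03 × 3600 = 25.0 mm/hr.
Over 8.6 h: total = 25.0 × 8.6 = 215 mm.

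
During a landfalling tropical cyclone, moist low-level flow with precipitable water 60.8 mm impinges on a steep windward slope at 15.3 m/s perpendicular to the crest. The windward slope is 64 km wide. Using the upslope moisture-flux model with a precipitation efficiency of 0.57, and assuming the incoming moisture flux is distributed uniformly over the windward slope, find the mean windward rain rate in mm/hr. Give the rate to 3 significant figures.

R ≈ 29.8 mm/hr

Incoming column moisture flux per unit ridge length: F = V × PW = 15.3 × 60.8 = 930.24 mm·m/s.
Spread over the 64 km slope with efficiency ε = 0.57: R = ε·F/W = 0.57 × 930.24 / 64000 m = 8.285e-03 mm/s.
R = 8.285e-03 × 3600 = 29.8 mm/hr.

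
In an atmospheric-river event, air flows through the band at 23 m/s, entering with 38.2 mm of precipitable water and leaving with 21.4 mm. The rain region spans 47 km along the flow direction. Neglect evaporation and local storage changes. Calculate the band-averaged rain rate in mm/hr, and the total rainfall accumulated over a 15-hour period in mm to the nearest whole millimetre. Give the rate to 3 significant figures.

R ≈ 29.6 mm/hr; total ≈ 444 mm

Column moisture flux per unit crosswind length is F = V × PW.
Inflow: F_in = 23 × 38.2 = 878.6 mm·m/s
Outflow: F_out = 23 × 21.4 = 492.2 mm·m/s
Steady-state rate R = (F_in − F_out)/L = (878.6 − 492.2) / 47000 m = 8.221e-03 mm/s.
R = 8.221e-03 × 3600 = 29.6 mm/hr.
Over 15 h: total = 29.6 × 15 = 444 mm.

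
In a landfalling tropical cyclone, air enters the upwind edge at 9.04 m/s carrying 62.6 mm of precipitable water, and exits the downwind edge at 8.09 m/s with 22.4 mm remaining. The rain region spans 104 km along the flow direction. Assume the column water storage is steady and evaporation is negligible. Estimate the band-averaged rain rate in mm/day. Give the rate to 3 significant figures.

R ≈ 320 mm/day

Column moisture flux per unit crosswind length is F = V × PW.
Inflow: F_in = 9.04 × 62.6 = 565.904 mm·m/s
Outflow: F_out = 8.09 × 22.4 = 181.216 mm·m/s
Steady-state rate R = (F_in − F_out)/L = (565.904 − 181.216) / 104000 m = 3.699e-03 mm/s.
R = 3.699e-03 × 3600 × 24 = 320 mm/day.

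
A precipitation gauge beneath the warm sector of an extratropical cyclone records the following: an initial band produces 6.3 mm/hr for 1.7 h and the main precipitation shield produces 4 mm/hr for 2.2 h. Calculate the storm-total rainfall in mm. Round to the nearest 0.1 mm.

Total = Σ Rᵢ Δtᵢ = 6.3 × 1.7 + 4 × 2.2
      = 10.71 + 8.8 = 19.5 mm.

total ≈ 19.5 mm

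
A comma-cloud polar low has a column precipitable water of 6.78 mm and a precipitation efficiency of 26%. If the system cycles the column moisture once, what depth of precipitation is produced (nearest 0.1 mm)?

Precipitation = ε × PW = 0.26 × 6.78 = 1.8 mm.

precipitation ≈ 1.8 mm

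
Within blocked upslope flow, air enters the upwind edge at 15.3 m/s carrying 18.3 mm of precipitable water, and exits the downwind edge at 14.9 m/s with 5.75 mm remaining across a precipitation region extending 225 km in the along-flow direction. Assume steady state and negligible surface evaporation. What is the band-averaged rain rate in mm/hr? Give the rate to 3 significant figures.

Column moisture flux per unit crosswind length is F = V × PW.
Inflow: F_in = 15.3 × 18.3 = 279.99 mm·m/s
Outflow: F_out = 14.9 × 5.75 = 85.675 mm·m/s
Steady-state rate R = (F_in − F_out)/L = (279.99 − 85.675) / 225000 m = 8.636e-04 mm/s.
R = 8.636e-04 × 3600 = 3.11 mm/hr.

R ≈ 3.11 mm/hr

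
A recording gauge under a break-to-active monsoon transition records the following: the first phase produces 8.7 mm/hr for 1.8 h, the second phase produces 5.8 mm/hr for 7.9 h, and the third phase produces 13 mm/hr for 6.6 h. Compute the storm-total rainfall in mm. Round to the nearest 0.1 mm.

Total = Σ Rᵢ Δtᵢ = 8.7 × 1.8 + 5.8 × 7.9 + 13 × 6.6
      = 15.66 + 45.82 + 85.8 = 147.3 mm.

total ≈ 147.3 mm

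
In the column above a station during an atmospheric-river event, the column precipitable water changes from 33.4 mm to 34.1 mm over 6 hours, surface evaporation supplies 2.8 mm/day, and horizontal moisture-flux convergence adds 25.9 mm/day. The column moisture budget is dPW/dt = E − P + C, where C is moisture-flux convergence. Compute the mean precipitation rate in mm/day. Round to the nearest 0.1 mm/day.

P ≈ 25.9 mm/day

dPW/dt = (34.1 − 33.4) mm / (6/24 day) = +2.800 mm/day.
P = E + C − dPW/dt = 2.8 + (25.9) − (+2.800) = 25.9 mm/day.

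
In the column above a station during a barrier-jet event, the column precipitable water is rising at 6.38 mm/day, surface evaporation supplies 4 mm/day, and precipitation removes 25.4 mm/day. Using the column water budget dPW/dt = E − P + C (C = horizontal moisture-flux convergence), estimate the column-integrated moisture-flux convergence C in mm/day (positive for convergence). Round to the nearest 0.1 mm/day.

dPW/dt = +6.38 mm/day.
C = dPW/dt − E + P = (+6.38) − 4 + 25.4 = 27.8 mm/day.

C ≈ 27.8 mm/day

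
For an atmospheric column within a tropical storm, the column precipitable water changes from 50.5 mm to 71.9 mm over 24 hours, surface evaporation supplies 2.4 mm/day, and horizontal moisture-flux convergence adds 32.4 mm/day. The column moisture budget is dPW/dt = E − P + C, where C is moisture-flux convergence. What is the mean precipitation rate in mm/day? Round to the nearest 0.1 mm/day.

P ≈ 13.4 mm/day

dPW/dt = (71.9 − 50.5) mm / (24/24 day) = +21.400 mm/day.
P = E + C − dPW/dt = 2.4 + (32.4) − (+21.400) = 13.4 mm/day.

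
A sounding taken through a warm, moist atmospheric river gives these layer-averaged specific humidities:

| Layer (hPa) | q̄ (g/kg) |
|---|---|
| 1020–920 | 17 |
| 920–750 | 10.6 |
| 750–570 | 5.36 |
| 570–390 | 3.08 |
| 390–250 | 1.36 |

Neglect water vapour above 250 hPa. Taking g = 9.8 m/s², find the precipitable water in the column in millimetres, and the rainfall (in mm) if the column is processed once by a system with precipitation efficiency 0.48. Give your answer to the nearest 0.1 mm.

PW ≈ 53.2 mm; rainfall ≈ 25.5 mm

Precipitable water is the column-integrated vapour mass per unit area: PW = (1/g) Σ q̄ Δp, with q in kg/kg and Δp in Pa (1 kg/m² of water = 1 mm).
Layer 1020–920 hPa: Δp = 100 hPa = 10000 Pa, q̄ = 0.017 kg/kg → 0.017 × 10000 / 9.8 = 17.35 mm
Layer 920–750 hPa: Δp = 170 hPa = 17000 Pa, q̄ = 0.0106 kg/kg → 0.0106 × 17000 / 9.8 = 18.39 mm
Layer 750–570 hPa: Δp = 180 hPa = 18000 Pa, q̄ = 0.00536 kg/kg → 0.00536 × 18000 / 9.8 = 9.84 mm
Layer 570–390 hPa: Δp = 180 hPa = 18000 Pa, q̄ = 0.00308 kg/kg → 0.00308 × 18000 / 9.8 = 5.66 mm
Layer 390–250 hPa: Δp = 140 hPa = 14000 Pa, q̄ = 0.00136 kg/kg → 0.00136 × 14000 / 9.8 = 1.94 mm
PW = 17.35 + 18.39 + 9.84 + 5.66 + 1.94 = 53.18 ≈ 53.2 mm.
Rainfall = ε × PW = 0.48 × 53.2 = 25.5 mm.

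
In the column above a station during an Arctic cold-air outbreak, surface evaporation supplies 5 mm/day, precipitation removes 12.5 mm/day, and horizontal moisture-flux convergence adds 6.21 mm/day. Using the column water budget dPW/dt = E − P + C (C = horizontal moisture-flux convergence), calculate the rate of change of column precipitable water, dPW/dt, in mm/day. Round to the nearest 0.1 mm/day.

dPW/dt ≈ -1.3 mm/day

dPW/dt = E − P + C = 5 − 12.5 + (6.21) = -1.3 mm/day.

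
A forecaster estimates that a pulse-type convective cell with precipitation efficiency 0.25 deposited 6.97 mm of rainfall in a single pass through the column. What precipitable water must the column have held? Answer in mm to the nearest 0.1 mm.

PW = rainfall / ε = 6.97 / 0.25 = 27.9 mm.

PW ≈ 27.9 mm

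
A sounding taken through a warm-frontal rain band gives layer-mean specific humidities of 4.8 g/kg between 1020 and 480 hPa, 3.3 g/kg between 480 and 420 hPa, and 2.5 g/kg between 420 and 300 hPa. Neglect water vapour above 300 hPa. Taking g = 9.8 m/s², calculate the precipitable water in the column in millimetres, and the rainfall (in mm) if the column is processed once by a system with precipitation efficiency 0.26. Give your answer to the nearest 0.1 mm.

Precipitable water is the column-integrated vapour mass per unit area: PW = (1/g) Σ q̄ Δp, with q in kg/kg and Δp in Pa (1 kg/m² of water = 1 mm).
Layer 1020–480 hPa: Δp = 540 hPa = 54000 Pa, q̄ = 0.0048 kg/kg → 0.0048 × 54000 / 9.8 = 26.45 mm
Layer 480–420 hPa: Δp = 60 hPa = 6000 Pa, q̄ = 0.0033 kg/kg → 0.0033 × 6000 / 9.8 = 2.02 mm
Layer 420–300 hPa: Δp = 120 hPa = 12000 Pa, q̄ = 0.0025 kg/kg → 0.0025 × 12000 / 9.8 = 3.06 mm
PW = 26.45 + 2.02 + 3.06 = 31.53 ≈ 31.5 mm.
Rainfall = ε × PW = 0.26 × 31.5 = 8.2 mm.

PW ≈ 31.5 mm; rainfall ≈ 8.2 mm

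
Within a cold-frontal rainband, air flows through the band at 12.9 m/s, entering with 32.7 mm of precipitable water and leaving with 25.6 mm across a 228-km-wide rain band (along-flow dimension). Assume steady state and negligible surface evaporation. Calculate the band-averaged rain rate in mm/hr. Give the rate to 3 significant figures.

R ≈ 1.45 mm/hr

Column moisture flux per unit crosswind length is F = V × PW.
Inflow: F_in = 12.9 × 32.7 = 421.83 mm·m/s
Outflow: F_out = 12.9 × 25.6 = 330.24 mm·m/s
Steady-state rate R = (F_in − F_out)/L = (421.83 − 330.24) / 228000 m = 4.017e-04 mm/s.
R = 4.017e-04 × 3600 = 1.45 mm/hr.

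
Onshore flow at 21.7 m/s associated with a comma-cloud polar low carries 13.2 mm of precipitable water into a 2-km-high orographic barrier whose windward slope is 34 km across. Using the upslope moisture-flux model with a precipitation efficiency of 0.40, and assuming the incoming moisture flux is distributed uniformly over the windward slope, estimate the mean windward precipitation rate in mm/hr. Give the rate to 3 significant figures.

R ≈ 12.1 mm/hr

Incoming column moisture flux per unit ridge length: F = V × PW = 21.7 × 13.2 = 286.44 mm·m/s.
Spread over the 34 km slope with efficiency ε = 0.40: R = ε·F/W = 0.40 × 286.44 / 34000 m = 3.370e-03 mm/s.
R = 3.370e-03 × 3600 = 12.1 mm/hr.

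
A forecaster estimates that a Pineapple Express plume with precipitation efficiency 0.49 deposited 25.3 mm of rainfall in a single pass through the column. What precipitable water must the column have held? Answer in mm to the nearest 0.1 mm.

PW ≈ 51.6 mm

PW = rainfall / ε = 25.3 / 0.49 = 51.6 mm.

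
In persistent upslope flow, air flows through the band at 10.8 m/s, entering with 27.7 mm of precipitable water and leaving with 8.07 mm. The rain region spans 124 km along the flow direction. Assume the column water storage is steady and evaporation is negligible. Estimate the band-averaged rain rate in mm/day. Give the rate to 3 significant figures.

R ≈ 148 mm/day

Column moisture flux per unit crosswind length is F = V × PW.
Inflow: F_in = 10.8 × 27.7 = 299.16 mm·m/s
Outflow: F_out = 10.8 × 8.07 = 87.156 mm·m/s
Steady-state rate R = (F_in − F_out)/L = (299.16 − 87.156) / 124000 m = 1.710e-03 mm/s.
R = 1.710e-03 × 3600 × 24 = 148 mm/day.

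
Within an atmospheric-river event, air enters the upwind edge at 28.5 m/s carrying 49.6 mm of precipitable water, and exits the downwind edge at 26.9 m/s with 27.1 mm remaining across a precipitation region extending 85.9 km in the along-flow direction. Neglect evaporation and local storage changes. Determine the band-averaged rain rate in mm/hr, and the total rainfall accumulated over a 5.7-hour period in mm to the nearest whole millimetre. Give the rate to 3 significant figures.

Column moisture flux per unit crosswind length is F = V × PW.
Inflow: F_in = 28.5 × 49.6 = 1413.6 mm·m/s
Outflow: F_out = 26.9 × 27.1 = 728.99 mm·m/s
Steady-state rate R = (F_in − F_out)/L = (1413.6 − 728.99) / 85900 m = 7.970e-03 mm/s.
R = 7.970e-03 × 3600 = 28.7 mm/hr.
Over 5.7 h: total = 28.7 × 5.7 = 163.59 ≈ 164 mm.

R ≈ 28.7 mm/hr; total ≈ 164 mm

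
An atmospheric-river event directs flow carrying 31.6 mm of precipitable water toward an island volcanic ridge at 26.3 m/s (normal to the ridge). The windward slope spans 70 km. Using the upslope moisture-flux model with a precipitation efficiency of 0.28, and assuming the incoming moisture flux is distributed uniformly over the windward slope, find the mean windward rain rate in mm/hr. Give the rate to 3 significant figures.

R ≈ 12.0 mm/hr

Incoming column moisture flux per unit ridge length: F = V × PW = 26.3 × 31.6 = 831.08 mm·m/s.
Spread over the 70 km slope with efficiency ε = 0.28: R = ε·F/W = 0.28 × 831.08 / 70000 m = 3.324e-03 mm/s.
R = 3.324e-03 × 3600 = 12.0 mm/hr.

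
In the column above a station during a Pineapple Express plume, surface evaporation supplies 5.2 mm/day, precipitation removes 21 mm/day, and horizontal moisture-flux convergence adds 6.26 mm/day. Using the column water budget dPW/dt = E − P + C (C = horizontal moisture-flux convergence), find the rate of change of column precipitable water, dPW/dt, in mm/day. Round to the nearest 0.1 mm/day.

dPW/dt ≈ -9.5 mm/day

dPW/dt = E − P + C = 5.2 − 21 + (6.26) = -9.5 mm/day.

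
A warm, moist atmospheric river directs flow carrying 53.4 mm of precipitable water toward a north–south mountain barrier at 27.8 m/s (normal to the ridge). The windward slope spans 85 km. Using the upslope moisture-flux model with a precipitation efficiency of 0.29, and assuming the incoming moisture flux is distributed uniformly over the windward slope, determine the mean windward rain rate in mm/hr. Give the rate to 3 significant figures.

Incoming column moisture flux per unit ridge length: F = V × PW = 27.8 × 53.4 = 1484.52 mm·m/s.
Spread over the 85 km slope with efficiency ε = 0.29: R = ε·F/W = 0.29 × 1484.52 / 85000 m = 5.065e-03 mm/s.
R = 5.065e-03 × 3600 = 18.2 mm/hr.

R ≈ 18.2 mm/hr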